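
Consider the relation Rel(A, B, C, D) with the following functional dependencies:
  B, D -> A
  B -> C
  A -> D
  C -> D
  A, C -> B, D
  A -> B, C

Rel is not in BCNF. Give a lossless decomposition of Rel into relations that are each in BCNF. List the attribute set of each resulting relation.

{A, B, C}; {C, D}

Candidate keys of the original relation: {A}, {B}.
In {A, B, C, D}, {C} is not a superkey ({C}⁺ restricted to this set is {C, D}), so split on C -> D into {C, D} and {A, B, C}.
{C, D}: every determinant is a superkey — BCNF.
{A, B, C}: every determinant is a superkey — BCNF.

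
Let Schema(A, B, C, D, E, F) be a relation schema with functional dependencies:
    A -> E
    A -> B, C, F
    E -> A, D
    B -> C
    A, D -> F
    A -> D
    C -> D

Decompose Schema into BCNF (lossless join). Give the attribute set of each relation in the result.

{A, B, E, F}; {B, C}; {C, D}

Candidate keys of the original relation: {A}, {E}.
Within {A, B, C, D, E, F}: {B}⁺ ∩ {A, B, C, D, E, F} = {B, C, D}, not the whole set, so B -> C, D violates BCNF; decompose into {B, C, D} and {A, B, E, F}.
Within {B, C, D}: {C}⁺ ∩ {B, C, D} = {C, D}, not the whole set, so C -> D violates BCNF; decompose into {C, D} and {B, C}.
{C, D} has no BCNF violation.
{B, C} has no BCNF violation.
{A, B, E, F} has no BCNF violation.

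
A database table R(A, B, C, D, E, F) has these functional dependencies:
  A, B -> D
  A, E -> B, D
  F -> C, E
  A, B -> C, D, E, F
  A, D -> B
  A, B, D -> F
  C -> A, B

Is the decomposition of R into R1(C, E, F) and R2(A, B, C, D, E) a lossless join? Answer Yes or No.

R1 ∩ R2 = {C, E}; its closure under F is {A, B, C, D, E, F}.
R1 is contained in that closure, so R1 ∩ R2 -> R1 holds and the join is lossless.

Yes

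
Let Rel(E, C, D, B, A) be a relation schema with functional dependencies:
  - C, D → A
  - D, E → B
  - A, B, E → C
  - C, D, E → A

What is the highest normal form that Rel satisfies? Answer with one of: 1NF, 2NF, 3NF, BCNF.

Candidate keys: {A, D, E}, {C, D, E}. Prime attributes: {A, C, D, E}.
C, D → A: {C, D}⁺ = {A, C, D}, which is not all of the attributes, so the left side is not a superkey — BCNF is violated.
Because {B} is non-prime and the left side of D, E → B is not a superkey, the relation is not in 3NF.
{D, E} is a proper subset of the key {A, D, E}, and {D, E}⁺ contains the non-prime attribute {B} — a partial dependency, so 2NF is violated.

1NF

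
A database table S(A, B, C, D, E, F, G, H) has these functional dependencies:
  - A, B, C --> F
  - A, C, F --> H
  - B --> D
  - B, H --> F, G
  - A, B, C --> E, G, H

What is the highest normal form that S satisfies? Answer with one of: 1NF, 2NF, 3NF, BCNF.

Candidate key: {A, B, C}. Prime attributes: {A, B, C}.
A, C, F --> H: {A, C, F}⁺ = {A, C, F, H}, which is not all of the attributes, so the left side is not a superkey — BCNF is violated.
A, C, F --> H determines the non-prime attribute {H} from a non-superkey — 3NF is violated.
The proper key subset {B} of {A, B, C} determines non-prime {D}, so the relation is not even in 2NF.

1NF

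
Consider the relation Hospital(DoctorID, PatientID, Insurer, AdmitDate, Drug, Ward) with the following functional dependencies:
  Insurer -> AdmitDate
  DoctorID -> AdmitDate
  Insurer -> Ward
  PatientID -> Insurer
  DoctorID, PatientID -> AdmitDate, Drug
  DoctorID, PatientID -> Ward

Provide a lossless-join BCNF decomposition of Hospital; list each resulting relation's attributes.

Candidate key of the original relation: {DoctorID, PatientID}.
In {AdmitDate, DoctorID, Drug, Insurer, PatientID, Ward}, {Insurer} is not a superkey ({Insurer}⁺ restricted to this set is {AdmitDate, Insurer, Ward}), so split on Insurer -> AdmitDate, Ward into {AdmitDate, Insurer, Ward} and {DoctorID, Drug, Insurer, PatientID}.
{AdmitDate, Insurer, Ward} is in BCNF.
In {DoctorID, Drug, Insurer, PatientID}, {PatientID} is not a superkey ({PatientID}⁺ restricted to this set is {Insurer, PatientID}), so split on PatientID -> Insurer into {Insurer, PatientID} and {DoctorID, Drug, PatientID}.
{Insurer, PatientID} is in BCNF.
{DoctorID, Drug, PatientID} is in BCNF.

{AdmitDate, Insurer, Ward}; {DoctorID, Drug, PatientID}; {Insurer, PatientID}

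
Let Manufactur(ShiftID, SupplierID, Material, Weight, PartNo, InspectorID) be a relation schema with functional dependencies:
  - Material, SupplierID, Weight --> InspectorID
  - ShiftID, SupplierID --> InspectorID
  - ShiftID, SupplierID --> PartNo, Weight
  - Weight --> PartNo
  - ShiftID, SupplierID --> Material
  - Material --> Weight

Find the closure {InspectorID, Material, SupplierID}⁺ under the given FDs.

{InspectorID, Material, PartNo, SupplierID, Weight}

Start with {InspectorID, Material, SupplierID}.
Material --> Weight applies; add {Weight} → now {InspectorID, Material, SupplierID, Weight}.
Weight --> PartNo applies; add {PartNo} → now {InspectorID, Material, PartNo, SupplierID, Weight}.
No further FD applies.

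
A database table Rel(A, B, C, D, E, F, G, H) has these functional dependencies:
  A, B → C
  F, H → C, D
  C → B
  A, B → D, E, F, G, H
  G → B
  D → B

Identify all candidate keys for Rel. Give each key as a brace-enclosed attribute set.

{A, B}, {A, C}, {A, D}, {A, F, H}, {A, G}

{A} never appears on the right of any FD, so every key must include it.
Closure of {A, B} is {A, B, C, D, E, F, G, H}, the whole schema; {A, B} is a candidate key.
Closure of {A, C} is {A, B, C, D, E, F, G, H}, the whole schema; {A, C} is a candidate key.
Closure of {A, D} is {A, B, C, D, E, F, G, H}, the whole schema; {A, D} is a candidate key.
Closure of {A, G} is {A, B, C, D, E, F, G, H}, the whole schema; {A, G} is a candidate key.
Closure of {A, F, H} is {A, B, C, D, E, F, G, H}, the whole schema; {A, F, H} is a candidate key.
These are minimal and exhaustive — every other superkey contains one of them.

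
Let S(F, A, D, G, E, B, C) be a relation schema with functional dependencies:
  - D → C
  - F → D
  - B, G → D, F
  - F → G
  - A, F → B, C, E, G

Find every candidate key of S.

No FD produces {A}, so it must be in every candidate key.
{A, F}⁺ = {A, B, C, D, E, F, G} — all of the relation — so {A, F} is a candidate key.
{A, B, G}⁺ = {A, B, C, D, E, F, G} — all of the relation — so {A, B, G} is a candidate key.
These are minimal and exhaustive — every other superkey contains one of them.

{A, B, G}, {A, F}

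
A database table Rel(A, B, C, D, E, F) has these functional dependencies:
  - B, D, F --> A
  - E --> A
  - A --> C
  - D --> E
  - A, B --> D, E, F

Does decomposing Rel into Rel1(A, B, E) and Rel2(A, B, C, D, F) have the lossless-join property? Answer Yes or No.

The shared attributes are {A, B} and {A, B}⁺ = {A, B, C, D, E, F}.
Since Rel1 ⊆ {A, B, C, D, E, F}, the intersection is a superkey of Rel1; the decomposition is lossless.

Yes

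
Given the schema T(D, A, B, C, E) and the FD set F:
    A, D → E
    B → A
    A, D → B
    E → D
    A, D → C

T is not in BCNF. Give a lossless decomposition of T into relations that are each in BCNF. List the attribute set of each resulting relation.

Candidate keys of the original relation: {A, D}, {A, E}, {B, D}, {B, E}.
Within {A, B, C, D, E}: {B}⁺ ∩ {A, B, C, D, E} = {A, B}, not the whole set, so B → A violates BCNF; decompose into {A, B} and {B, C, D, E}.
{A, B} is in BCNF.
Within {B, C, D, E}: {E}⁺ ∩ {B, C, D, E} = {D, E}, not the whole set, so E → D violates BCNF; decompose into {D, E} and {B, C, E}.
{D, E} is in BCNF.
{B, C, E} is in BCNF.

{A, B}; {B, C, E}; {D, E}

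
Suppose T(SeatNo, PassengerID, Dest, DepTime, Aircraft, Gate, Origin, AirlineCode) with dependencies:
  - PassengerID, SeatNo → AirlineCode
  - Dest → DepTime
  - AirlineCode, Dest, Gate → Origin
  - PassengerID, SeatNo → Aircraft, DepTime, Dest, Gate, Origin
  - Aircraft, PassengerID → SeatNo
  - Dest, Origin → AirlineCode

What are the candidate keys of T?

No FD produces {PassengerID}, so it must be in every candidate key.
Closure of {Aircraft, PassengerID} is {Aircraft, AirlineCode, DepTime, Dest, Gate, Origin, PassengerID, SeatNo}, the whole schema; {Aircraft, PassengerID} is a candidate key.
Closure of {PassengerID, SeatNo} is {Aircraft, AirlineCode, DepTime, Dest, Gate, Origin, PassengerID, SeatNo}, the whole schema; {PassengerID, SeatNo} is a candidate key.
No proper subset of any of these is a key, and no other minimal superkey exists.

{Aircraft, PassengerID}, {PassengerID, SeatNo}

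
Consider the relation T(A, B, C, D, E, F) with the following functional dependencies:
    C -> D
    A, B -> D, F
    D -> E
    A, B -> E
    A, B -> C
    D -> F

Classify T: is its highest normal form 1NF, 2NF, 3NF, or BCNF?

Candidate key: {A, B}. Prime attributes: {A, B}.
C -> D: {C}⁺ = {C, D, E, F}, which is not all of the attributes, so the left side is not a superkey — BCNF is violated.
Because {D} is non-prime and the left side of C -> D is not a superkey, the relation is not in 3NF.
No proper subset of a key has a non-prime attribute in its closure, so there is no partial dependency; 2NF holds.

2NF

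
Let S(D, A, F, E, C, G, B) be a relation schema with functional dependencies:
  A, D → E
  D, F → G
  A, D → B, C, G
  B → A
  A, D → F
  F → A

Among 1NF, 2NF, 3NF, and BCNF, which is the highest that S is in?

Candidate keys: {A, D}, {B, D}, {D, F}. Prime attributes: {A, B, D, F}.
B → A breaks BCNF: {B}⁺ = {A, B}, so {B} is not a superkey.
Its right-hand attributes {A} are all prime, as are those of every other non-superkey FD — the relation is in 3NF.

3NF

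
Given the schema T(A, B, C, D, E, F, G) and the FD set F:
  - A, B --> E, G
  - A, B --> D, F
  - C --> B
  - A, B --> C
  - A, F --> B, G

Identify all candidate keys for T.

{A, B}, {A, C}, {A, F}

Attributes never on any right-hand side: {A} — every candidate key must contain it.
{A, B} is a candidate key since {A, B}⁺ = {A, B, C, D, E, F, G} covers every attribute.
{A, C} is a candidate key since {A, C}⁺ = {A, B, C, D, E, F, G} covers every attribute.
{A, F} is a candidate key since {A, F}⁺ = {A, B, C, D, E, F, G} covers every attribute.
These are minimal and exhaustive — every other superkey contains one of them.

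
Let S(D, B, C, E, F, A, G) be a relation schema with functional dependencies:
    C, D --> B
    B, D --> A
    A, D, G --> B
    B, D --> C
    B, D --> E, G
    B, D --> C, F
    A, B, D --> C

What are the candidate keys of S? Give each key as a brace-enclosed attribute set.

{A, D, G}, {B, D}, {C, D}

No FD produces {D}, so it must be in every candidate key.
{B, D}⁺ = {A, B, C, D, E, F, G} — all of the relation — so {B, D} is a candidate key.
{C, D}⁺ = {A, B, C, D, E, F, G} — all of the relation — so {C, D} is a candidate key.
{A, D, G}⁺ = {A, B, C, D, E, F, G} — all of the relation — so {A, D, G} is a candidate key.
No proper subset of any of these is a key, and no other minimal superkey exists.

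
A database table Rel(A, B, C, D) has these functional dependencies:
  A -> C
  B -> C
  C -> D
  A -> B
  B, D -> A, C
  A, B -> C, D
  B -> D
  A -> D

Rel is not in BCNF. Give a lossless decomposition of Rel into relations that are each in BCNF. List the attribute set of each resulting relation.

Candidate keys of the original relation: {A}, {B}.
In {A, B, C, D}, {C} is not a superkey ({C}⁺ restricted to this set is {C, D}), so split on C -> D into {C, D} and {A, B, C}.
{C, D} has no BCNF violation.
{A, B, C} has no BCNF violation.

{A, B, C}; {C, D}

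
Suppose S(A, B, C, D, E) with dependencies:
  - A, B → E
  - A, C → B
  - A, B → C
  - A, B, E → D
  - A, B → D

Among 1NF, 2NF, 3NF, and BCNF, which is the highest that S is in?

Candidate keys: {A, B}, {A, C}. Prime attributes: {A, B, C}.
Each dependency's left side is a superkey — BCNF holds.

BCNF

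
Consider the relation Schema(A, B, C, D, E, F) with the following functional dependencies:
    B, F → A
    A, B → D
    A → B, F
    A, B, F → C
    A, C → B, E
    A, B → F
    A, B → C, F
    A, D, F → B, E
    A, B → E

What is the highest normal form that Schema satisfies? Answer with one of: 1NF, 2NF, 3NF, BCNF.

BCNF

Candidate keys: {A}, {B, F}. Prime attributes: {A, B, F}.
Every FD has a superkey on the left, so the relation is in BCNF.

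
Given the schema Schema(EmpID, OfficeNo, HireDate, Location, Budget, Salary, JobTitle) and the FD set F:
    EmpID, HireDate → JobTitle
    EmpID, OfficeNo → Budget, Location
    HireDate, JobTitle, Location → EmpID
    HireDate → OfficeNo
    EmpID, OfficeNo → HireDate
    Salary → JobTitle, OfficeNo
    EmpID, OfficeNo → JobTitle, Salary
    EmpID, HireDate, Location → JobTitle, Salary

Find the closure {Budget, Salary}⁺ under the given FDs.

Start with {Budget, Salary}.
Salary → JobTitle, OfficeNo applies; add {JobTitle, OfficeNo} → now {Budget, JobTitle, OfficeNo, Salary}.
No further FD applies.

{Budget, JobTitle, OfficeNo, Salary}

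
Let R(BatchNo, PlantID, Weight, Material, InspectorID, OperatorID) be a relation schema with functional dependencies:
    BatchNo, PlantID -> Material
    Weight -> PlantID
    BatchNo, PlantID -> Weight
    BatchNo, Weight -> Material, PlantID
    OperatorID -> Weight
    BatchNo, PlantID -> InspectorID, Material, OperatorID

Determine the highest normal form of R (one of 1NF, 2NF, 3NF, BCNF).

3NF

Candidate keys: {BatchNo, OperatorID}, {BatchNo, PlantID}, {BatchNo, Weight}. Prime attributes: {BatchNo, OperatorID, PlantID, Weight}.
Weight -> PlantID: {Weight}⁺ = {PlantID, Weight}, which is not all of the attributes, so the left side is not a superkey — BCNF is violated.
Since {PlantID} ⊆ prime attributes and every other non-superkey FD also has a prime right side, the schema is in 3NF.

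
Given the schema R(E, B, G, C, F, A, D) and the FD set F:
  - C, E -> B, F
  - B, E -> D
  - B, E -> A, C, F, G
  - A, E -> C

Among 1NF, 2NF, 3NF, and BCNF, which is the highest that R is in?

Candidate keys: {A, E}, {B, E}, {C, E}. Prime attributes: {A, B, C, E}.
The left-hand side of every FD is a superkey, so BCNF is satisfied.

BCNF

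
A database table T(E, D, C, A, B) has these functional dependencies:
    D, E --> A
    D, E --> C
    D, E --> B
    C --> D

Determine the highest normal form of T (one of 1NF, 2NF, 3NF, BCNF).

Candidate keys: {C, E}, {D, E}. Prime attributes: {C, D, E}.
C --> D: {C}⁺ = {C, D}, which is not all of the attributes, so the left side is not a superkey — BCNF is violated.
Its right-hand attributes {D} are all prime, as are those of every other non-superkey FD — the relation is in 3NF.

3NF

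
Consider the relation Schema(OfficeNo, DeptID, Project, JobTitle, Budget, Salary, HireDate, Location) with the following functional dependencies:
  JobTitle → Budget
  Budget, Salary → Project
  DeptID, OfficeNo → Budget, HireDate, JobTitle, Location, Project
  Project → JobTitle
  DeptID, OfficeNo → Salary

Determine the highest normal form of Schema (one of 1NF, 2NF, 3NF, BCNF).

Candidate key: {DeptID, OfficeNo}. Prime attributes: {DeptID, OfficeNo}.
JobTitle → Budget breaks BCNF: {JobTitle}⁺ = {Budget, JobTitle}, so {JobTitle} is not a superkey.
JobTitle → Budget determines the non-prime attribute {Budget} from a non-superkey — 3NF is violated.
Checking every proper subset of each key, none determines a non-prime attribute — 2NF is satisfied.

2NF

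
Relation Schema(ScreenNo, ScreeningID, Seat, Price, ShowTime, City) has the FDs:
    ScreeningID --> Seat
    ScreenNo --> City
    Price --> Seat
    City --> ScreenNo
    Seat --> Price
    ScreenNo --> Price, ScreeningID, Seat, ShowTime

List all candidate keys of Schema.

{City}⁺ = {City, Price, ScreenNo, ScreeningID, Seat, ShowTime} — all of the relation — so {City} is a candidate key.
{ScreenNo}⁺ = {City, Price, ScreenNo, ScreeningID, Seat, ShowTime} — all of the relation — so {ScreenNo} is a candidate key.
These are minimal and exhaustive — every other superkey contains one of them.

{City}, {ScreenNo}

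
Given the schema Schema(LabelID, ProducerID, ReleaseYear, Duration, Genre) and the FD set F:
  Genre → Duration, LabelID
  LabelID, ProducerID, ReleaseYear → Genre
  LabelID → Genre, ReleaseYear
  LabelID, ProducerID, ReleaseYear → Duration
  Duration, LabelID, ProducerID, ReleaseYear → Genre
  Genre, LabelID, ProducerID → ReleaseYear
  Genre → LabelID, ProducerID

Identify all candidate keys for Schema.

{Genre}, {LabelID}

{Genre} is a candidate key since {Genre}⁺ = {Duration, Genre, LabelID, ProducerID, ReleaseYear} covers every attribute.
{LabelID} is a candidate key since {LabelID}⁺ = {Duration, Genre, LabelID, ProducerID, ReleaseYear} covers every attribute.
These are minimal and exhaustive — every other superkey contains one of them.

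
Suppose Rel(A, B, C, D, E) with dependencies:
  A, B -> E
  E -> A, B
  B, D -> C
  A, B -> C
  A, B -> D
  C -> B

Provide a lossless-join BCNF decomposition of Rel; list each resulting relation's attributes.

Candidate keys of the original relation: {A, B}, {A, C}, {E}.
In {A, B, C, D, E}, {B, D} is not a superkey ({B, D}⁺ restricted to this set is {B, C, D}), so split on B, D -> C into {B, C, D} and {A, B, D, E}.
In {B, C, D}, {C} is not a superkey ({C}⁺ restricted to this set is {B, C}), so split on C -> B into {B, C} and {C, D}.
{B, C} has no BCNF violation.
{C, D} has no BCNF violation.
{A, B, D, E} has no BCNF violation.

{A, B, D, E}; {B, C}; {C, D}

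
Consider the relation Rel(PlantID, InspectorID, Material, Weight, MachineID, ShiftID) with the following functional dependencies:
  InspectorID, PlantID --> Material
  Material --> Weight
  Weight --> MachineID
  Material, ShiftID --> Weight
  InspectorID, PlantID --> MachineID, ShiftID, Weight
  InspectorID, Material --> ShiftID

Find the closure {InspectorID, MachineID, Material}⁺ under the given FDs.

Start with {InspectorID, MachineID, Material}.
Material --> Weight applies; add {Weight} → now {InspectorID, MachineID, Material, Weight}.
InspectorID, Material --> ShiftID applies; add {ShiftID} → now {InspectorID, MachineID, Material, ShiftID, Weight}.
No further FD applies.

{InspectorID, MachineID, Material, ShiftID, Weight}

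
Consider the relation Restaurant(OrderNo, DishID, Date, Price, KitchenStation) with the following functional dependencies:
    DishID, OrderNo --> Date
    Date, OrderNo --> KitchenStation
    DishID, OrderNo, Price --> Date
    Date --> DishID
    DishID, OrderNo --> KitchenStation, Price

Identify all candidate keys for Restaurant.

{Date, OrderNo}, {DishID, OrderNo}

{OrderNo} never appears on the right of any FD, so every key must include it.
{Date, OrderNo}⁺ = {Date, DishID, KitchenStation, OrderNo, Price}, which is every attribute, so {Date, OrderNo} is a candidate key.
{DishID, OrderNo}⁺ = {Date, DishID, KitchenStation, OrderNo, Price}, which is every attribute, so {DishID, OrderNo} is a candidate key.
These are minimal and exhaustive — every other superkey contains one of them.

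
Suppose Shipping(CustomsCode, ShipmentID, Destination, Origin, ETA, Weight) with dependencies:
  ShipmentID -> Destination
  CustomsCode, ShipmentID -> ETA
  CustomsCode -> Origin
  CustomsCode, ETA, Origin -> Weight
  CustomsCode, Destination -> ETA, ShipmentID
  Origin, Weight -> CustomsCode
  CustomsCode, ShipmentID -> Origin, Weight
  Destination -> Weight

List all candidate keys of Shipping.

{CustomsCode, Destination}, {CustomsCode, ShipmentID}, {Destination, Origin}, {Origin, ShipmentID}

{CustomsCode, Destination}⁺ = {CustomsCode, Destination, ETA, Origin, ShipmentID, Weight} — all of the relation — so {CustomsCode, Destination} is a candidate key.
{CustomsCode, ShipmentID}⁺ = {CustomsCode, Destination, ETA, Origin, ShipmentID, Weight} — all of the relation — so {CustomsCode, ShipmentID} is a candidate key.
{Destination, Origin}⁺ = {CustomsCode, Destination, ETA, Origin, ShipmentID, Weight} — all of the relation — so {Destination, Origin} is a candidate key.
{Origin, ShipmentID}⁺ = {CustomsCode, Destination, ETA, Origin, ShipmentID, Weight} — all of the relation — so {Origin, ShipmentID} is a candidate key.
No proper subset of any of these is a key, and no other minimal superkey exists.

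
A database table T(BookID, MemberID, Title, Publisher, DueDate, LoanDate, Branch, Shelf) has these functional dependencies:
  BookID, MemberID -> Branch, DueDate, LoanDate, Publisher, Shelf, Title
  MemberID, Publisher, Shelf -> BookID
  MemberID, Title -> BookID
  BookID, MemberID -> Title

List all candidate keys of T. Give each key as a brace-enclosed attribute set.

{MemberID} never appears on the right of any FD, so every key must include it.
{BookID, MemberID}⁺ = {BookID, Branch, DueDate, LoanDate, MemberID, Publisher, Shelf, Title}, which is every attribute, so {BookID, MemberID} is a candidate key.
{MemberID, Title}⁺ = {BookID, Branch, DueDate, LoanDate, MemberID, Publisher, Shelf, Title}, which is every attribute, so {MemberID, Title} is a candidate key.
{MemberID, Publisher, Shelf}⁺ = {BookID, Branch, DueDate, LoanDate, MemberID, Publisher, Shelf, Title}, which is every attribute, so {MemberID, Publisher, Shelf} is a candidate key.
These are minimal and exhaustive — every other superkey contains one of them.

{BookID, MemberID}, {MemberID, Publisher, Shelf}, {MemberID, Title}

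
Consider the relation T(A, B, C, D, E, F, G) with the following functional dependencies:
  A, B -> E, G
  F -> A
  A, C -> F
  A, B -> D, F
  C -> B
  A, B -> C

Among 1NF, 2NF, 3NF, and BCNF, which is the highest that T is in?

Candidate keys: {A, B}, {A, C}, {B, F}, {C, F}. Prime attributes: {A, B, C, F}.
For F -> A we have {F}⁺ = {A, F}; {F} is not a superkey, so BCNF fails.
But every attribute on its right side ({A}) is prime, and the same holds for every other non-superkey FD, so 3NF still holds.

3NF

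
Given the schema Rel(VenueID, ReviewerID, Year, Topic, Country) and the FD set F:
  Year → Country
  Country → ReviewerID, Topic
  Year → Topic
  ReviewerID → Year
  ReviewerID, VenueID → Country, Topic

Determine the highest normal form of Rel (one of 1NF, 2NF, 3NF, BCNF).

1NF

Candidate keys: {Country, VenueID}, {ReviewerID, VenueID}, {VenueID, Year}. Prime attributes: {Country, ReviewerID, VenueID, Year}.
For Year → Country we have {Year}⁺ = {Country, ReviewerID, Topic, Year}; {Year} is not a superkey, so BCNF fails.
Country → ReviewerID, Topic has non-prime {Topic} on the right and a non-superkey on the left, so 3NF fails.
The proper key subset {Country} of {Country, VenueID} determines non-prime {Topic}, so the relation is not even in 2NF.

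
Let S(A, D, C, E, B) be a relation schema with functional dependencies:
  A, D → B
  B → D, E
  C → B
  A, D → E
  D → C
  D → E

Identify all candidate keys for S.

{A, B}, {A, C}, {A, D}

Attributes never on any right-hand side: {A} — every candidate key must contain it.
{A, B}⁺ = {A, B, C, D, E}, which is every attribute, so {A, B} is a candidate key.
{A, C}⁺ = {A, B, C, D, E}, which is every attribute, so {A, C} is a candidate key.
{A, D}⁺ = {A, B, C, D, E}, which is every attribute, so {A, D} is a candidate key.
Any other superkey properly contains one of these, so there are no further candidate keys.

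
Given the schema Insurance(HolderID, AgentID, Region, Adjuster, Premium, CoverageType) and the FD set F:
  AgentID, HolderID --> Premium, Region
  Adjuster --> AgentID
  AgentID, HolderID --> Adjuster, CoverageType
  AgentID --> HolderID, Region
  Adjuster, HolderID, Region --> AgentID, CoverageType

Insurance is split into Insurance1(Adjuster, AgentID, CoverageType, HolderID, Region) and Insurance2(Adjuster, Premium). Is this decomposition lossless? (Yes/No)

Insurance1 ∩ Insurance2 = {Adjuster}; its closure under F is {Adjuster, AgentID, CoverageType, HolderID, Premium, Region}.
This includes all of Insurance1, so the common attributes are a superkey of Insurance1 — the join is lossless.

Yes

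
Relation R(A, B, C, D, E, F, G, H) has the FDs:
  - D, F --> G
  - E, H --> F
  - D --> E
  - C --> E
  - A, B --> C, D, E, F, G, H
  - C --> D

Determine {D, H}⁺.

{D, E, F, G, H}

Start with {D, H}.
D --> E applies; add {E} → now {D, E, H}.
E, H --> F applies; add {F} → now {D, E, F, H}.
D, F --> G applies; add {G} → now {D, E, F, G, H}.
No further FD applies.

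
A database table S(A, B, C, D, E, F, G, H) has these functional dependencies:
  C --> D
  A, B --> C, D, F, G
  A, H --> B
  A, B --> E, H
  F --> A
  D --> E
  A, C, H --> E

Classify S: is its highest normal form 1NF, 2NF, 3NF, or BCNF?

2NF

Candidate keys: {A, B}, {A, H}, {B, F}, {F, H}. Prime attributes: {A, B, F, H}.
C --> D breaks BCNF: {C}⁺ = {C, D, E}, so {C} is not a superkey.
Because {D} is non-prime and the left side of C --> D is not a superkey, the relation is not in 3NF.
No proper subset of a key has a non-prime attribute in its closure, so there is no partial dependency; 2NF holds.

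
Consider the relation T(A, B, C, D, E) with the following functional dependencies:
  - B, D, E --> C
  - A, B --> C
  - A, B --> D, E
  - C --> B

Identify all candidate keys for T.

No FD produces {A}, so it must be in every candidate key.
Closure of {A, B} is {A, B, C, D, E}, the whole schema; {A, B} is a candidate key.
Closure of {A, C} is {A, B, C, D, E}, the whole schema; {A, C} is a candidate key.
No proper subset of any of these is a key, and no other minimal superkey exists.

{A, B}, {A, C}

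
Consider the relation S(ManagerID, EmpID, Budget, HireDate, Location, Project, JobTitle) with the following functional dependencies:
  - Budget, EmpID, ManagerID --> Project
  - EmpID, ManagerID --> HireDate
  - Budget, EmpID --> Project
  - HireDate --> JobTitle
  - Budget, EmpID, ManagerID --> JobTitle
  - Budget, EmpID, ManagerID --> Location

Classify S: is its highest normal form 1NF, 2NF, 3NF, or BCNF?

1NF

Candidate key: {Budget, EmpID, ManagerID}. Prime attributes: {Budget, EmpID, ManagerID}.
EmpID, ManagerID --> HireDate: {EmpID, ManagerID}⁺ = {EmpID, HireDate, JobTitle, ManagerID}, which is not all of the attributes, so the left side is not a superkey — BCNF is violated.
EmpID, ManagerID --> HireDate determines the non-prime attribute {HireDate} from a non-superkey — 3NF is violated.
The proper key subset {Budget, EmpID} of {Budget, EmpID, ManagerID} determines non-prime {Project}, so the relation is not even in 2NF.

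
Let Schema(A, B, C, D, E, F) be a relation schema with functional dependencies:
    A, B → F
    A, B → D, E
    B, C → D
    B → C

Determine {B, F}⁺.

Start with {B, F}.
B → C applies; add {C} → now {B, C, F}.
B, C → D applies; add {D} → now {B, C, D, F}.
No further FD applies.

{B, C, D, F}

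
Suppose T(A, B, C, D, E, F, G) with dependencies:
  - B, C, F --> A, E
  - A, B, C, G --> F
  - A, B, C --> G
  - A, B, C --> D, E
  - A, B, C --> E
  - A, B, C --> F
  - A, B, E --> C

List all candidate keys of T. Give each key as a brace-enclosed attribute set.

No FD produces {B}, so it must be in every candidate key.
Closure of {A, B, C} is {A, B, C, D, E, F, G}, the whole schema; {A, B, C} is a candidate key.
Closure of {A, B, E} is {A, B, C, D, E, F, G}, the whole schema; {A, B, E} is a candidate key.
Closure of {B, C, F} is {A, B, C, D, E, F, G}, the whole schema; {B, C, F} is a candidate key.
No proper subset of any of these is a key, and no other minimal superkey exists.

{A, B, C}, {A, B, E}, {B, C, F}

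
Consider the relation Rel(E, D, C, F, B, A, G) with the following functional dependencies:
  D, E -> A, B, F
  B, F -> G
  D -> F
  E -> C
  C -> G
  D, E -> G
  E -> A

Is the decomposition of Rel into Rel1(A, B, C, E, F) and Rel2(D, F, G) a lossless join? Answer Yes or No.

The shared attributes are {F} and {F}⁺ = {F}.
Rel1 ⊄ {F} and Rel2 ⊄ {F}, so the split is lossy.

No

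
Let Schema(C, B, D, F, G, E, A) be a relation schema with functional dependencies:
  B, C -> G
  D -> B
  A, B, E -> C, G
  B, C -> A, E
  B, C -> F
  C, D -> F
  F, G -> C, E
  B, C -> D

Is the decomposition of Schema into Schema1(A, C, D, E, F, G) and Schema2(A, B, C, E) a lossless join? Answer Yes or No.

No

The shared attributes are {A, C, E} and {A, C, E}⁺ = {A, C, E}.
The closure covers neither Schema1 nor Schema2 entirely; the join is not lossless.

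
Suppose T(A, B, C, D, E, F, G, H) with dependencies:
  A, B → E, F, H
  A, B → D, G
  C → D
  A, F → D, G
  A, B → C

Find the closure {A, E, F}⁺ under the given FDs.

{A, D, E, F, G}

Start with {A, E, F}.
A, F → D, G applies; add {D, G} → now {A, D, E, F, G}.
No further FD applies.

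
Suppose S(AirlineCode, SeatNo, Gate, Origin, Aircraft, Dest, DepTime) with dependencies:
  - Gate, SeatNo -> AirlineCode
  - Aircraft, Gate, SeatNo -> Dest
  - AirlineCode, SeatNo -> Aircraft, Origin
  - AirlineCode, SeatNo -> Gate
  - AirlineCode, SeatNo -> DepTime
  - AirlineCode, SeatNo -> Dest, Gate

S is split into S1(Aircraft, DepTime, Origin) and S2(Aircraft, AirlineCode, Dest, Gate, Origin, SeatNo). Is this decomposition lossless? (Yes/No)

S1 ∩ S2 = {Aircraft, Origin}; its closure under F is {Aircraft, Origin}.
The closure covers neither S1 nor S2 entirely; the join is not lossless.

No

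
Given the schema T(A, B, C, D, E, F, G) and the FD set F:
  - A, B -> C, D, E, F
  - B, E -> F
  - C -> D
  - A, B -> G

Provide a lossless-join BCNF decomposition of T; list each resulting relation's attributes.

Candidate key of the original relation: {A, B}.
{A, B, C, D, E, F, G}: {B, E} determines {B, E, F} here but is not a superkey — split on B, E -> F, giving {B, E, F} and {A, B, C, D, E, G}.
{B, E, F} is in BCNF.
{A, B, C, D, E, G}: {C} determines {C, D} here but is not a superkey — split on C -> D, giving {C, D} and {A, B, C, E, G}.
{C, D} is in BCNF.
{A, B, C, E, G} is in BCNF.

{A, B, C, E, G}; {B, E, F}; {C, D}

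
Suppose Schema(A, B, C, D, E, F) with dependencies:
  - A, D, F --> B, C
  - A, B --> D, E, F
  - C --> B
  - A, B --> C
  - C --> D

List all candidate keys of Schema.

{A} never appears on the right of any FD, so every key must include it.
{A, B}⁺ = {A, B, C, D, E, F}, which is every attribute, so {A, B} is a candidate key.
{A, C}⁺ = {A, B, C, D, E, F}, which is every attribute, so {A, C} is a candidate key.
{A, D, F}⁺ = {A, B, C, D, E, F}, which is every attribute, so {A, D, F} is a candidate key.
Any other superkey properly contains one of these, so there are no further candidate keys.

{A, B}, {A, C}, {A, D, F}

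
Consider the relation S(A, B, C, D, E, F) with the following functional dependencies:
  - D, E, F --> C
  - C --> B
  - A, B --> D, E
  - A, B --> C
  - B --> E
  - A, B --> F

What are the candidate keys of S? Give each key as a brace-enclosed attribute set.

{A, B}, {A, C}, {A, D, E, F}

{A} never appears on the right of any FD, so every key must include it.
{A, B}⁺ = {A, B, C, D, E, F}, which is every attribute, so {A, B} is a candidate key.
{A, C}⁺ = {A, B, C, D, E, F}, which is every attribute, so {A, C} is a candidate key.
{A, D, E, F}⁺ = {A, B, C, D, E, F}, which is every attribute, so {A, D, E, F} is a candidate key.
No proper subset of any of these is a key, and no other minimal superkey exists.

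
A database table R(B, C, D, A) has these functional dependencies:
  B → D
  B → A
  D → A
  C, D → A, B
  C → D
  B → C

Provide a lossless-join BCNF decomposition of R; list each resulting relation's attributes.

{A, D}; {B, C, D}

Candidate keys of the original relation: {B}, {C}.
In {A, B, C, D}, {D} is not a superkey ({D}⁺ restricted to this set is {A, D}), so split on D → A into {A, D} and {B, C, D}.
{A, D} is in BCNF.
{B, C, D} is in BCNF.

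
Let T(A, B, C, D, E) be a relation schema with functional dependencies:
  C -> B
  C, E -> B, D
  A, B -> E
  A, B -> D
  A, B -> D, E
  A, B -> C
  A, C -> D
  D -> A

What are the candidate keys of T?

{A, B}, {A, C}, {B, D}, {C, D}, {C, E}

Closure of {A, B} is {A, B, C, D, E}, the whole schema; {A, B} is a candidate key.
Closure of {A, C} is {A, B, C, D, E}, the whole schema; {A, C} is a candidate key.
Closure of {B, D} is {A, B, C, D, E}, the whole schema; {B, D} is a candidate key.
Closure of {C, D} is {A, B, C, D, E}, the whole schema; {C, D} is a candidate key.
Closure of {C, E} is {A, B, C, D, E}, the whole schema; {C, E} is a candidate key.
No proper subset of any of these is a key, and no other minimal superkey exists.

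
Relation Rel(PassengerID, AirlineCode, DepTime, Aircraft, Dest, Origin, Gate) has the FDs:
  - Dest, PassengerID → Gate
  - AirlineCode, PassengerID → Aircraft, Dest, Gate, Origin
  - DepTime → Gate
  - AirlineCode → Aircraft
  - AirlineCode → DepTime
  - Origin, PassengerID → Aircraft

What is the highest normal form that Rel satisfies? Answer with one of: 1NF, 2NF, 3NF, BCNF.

1NF

Candidate key: {AirlineCode, PassengerID}. Prime attributes: {AirlineCode, PassengerID}.
Dest, PassengerID → Gate: {Dest, PassengerID}⁺ = {Dest, Gate, PassengerID}, which is not all of the attributes, so the left side is not a superkey — BCNF is violated.
Because {Gate} is non-prime and the left side of Dest, PassengerID → Gate is not a superkey, the relation is not in 3NF.
The proper key subset {AirlineCode} of {AirlineCode, PassengerID} determines non-prime {Aircraft, DepTime, Gate}, so the relation is not even in 2NF.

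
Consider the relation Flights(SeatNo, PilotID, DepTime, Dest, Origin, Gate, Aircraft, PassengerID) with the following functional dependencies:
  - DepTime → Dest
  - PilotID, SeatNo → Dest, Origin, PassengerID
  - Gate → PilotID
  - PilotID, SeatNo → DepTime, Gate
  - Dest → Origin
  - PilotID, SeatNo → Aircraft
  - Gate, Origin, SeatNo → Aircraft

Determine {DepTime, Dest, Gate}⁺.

{DepTime, Dest, Gate, Origin, PilotID}

Start with {DepTime, Dest, Gate}.
Gate → PilotID applies; add {PilotID} → now {DepTime, Dest, Gate, PilotID}.
Dest → Origin applies; add {Origin} → now {DepTime, Dest, Gate, Origin, PilotID}.
No further FD applies.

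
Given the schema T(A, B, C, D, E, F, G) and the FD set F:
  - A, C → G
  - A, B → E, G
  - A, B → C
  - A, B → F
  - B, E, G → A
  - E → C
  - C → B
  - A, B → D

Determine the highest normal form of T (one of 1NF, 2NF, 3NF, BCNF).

Candidate keys: {A, B}, {A, C}, {A, E}, {E, G}. Prime attributes: {A, B, C, E, G}.
E → C: {E}⁺ = {B, C, E}, which is not all of the attributes, so the left side is not a superkey — BCNF is violated.
Since {C} ⊆ prime attributes and every other non-superkey FD also has a prime right side, the schema is in 3NF.

3NF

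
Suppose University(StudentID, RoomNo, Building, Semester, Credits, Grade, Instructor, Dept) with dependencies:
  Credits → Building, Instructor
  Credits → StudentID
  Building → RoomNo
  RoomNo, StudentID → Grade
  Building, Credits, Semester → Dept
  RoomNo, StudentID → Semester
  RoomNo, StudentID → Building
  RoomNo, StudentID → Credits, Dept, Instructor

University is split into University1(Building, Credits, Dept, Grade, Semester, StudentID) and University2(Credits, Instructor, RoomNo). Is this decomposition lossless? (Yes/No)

Yes

The shared attributes are {Credits} and {Credits}⁺ = {Building, Credits, Dept, Grade, Instructor, RoomNo, Semester, StudentID}.
This includes all of University1, so the common attributes are a superkey of University1 — the join is lossless.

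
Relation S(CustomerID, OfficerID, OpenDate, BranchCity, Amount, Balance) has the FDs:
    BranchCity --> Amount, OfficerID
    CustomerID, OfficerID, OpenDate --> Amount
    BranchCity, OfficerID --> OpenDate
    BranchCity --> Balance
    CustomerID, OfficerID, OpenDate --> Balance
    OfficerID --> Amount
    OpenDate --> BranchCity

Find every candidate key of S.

{CustomerID} never appears on the right of any FD, so every key must include it.
{BranchCity, CustomerID} is a candidate key since {BranchCity, CustomerID}⁺ = {Amount, Balance, BranchCity, CustomerID, OfficerID, OpenDate} covers every attribute.
{CustomerID, OpenDate} is a candidate key since {CustomerID, OpenDate}⁺ = {Amount, Balance, BranchCity, CustomerID, OfficerID, OpenDate} covers every attribute.
These are minimal and exhaustive — every other superkey contains one of them.

{BranchCity, CustomerID}, {CustomerID, OpenDate}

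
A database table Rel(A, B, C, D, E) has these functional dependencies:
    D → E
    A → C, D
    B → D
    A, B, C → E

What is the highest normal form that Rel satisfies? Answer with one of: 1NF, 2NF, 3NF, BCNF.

1NF

Candidate key: {A, B}. Prime attributes: {A, B}.
D → E breaks BCNF: {D}⁺ = {D, E}, so {D} is not a superkey.
Because {E} is non-prime and the left side of D → E is not a superkey, the relation is not in 3NF.
The proper key subset {A} of {A, B} determines non-prime {C, D, E}, so the relation is not even in 2NF.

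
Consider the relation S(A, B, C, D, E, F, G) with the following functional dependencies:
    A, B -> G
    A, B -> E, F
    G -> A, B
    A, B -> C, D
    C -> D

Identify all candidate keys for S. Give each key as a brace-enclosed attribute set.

Closure of {G} is {A, B, C, D, E, F, G}, the whole schema; {G} is a candidate key.
Closure of {A, B} is {A, B, C, D, E, F, G}, the whole schema; {A, B} is a candidate key.
No proper subset of any of these is a key, and no other minimal superkey exists.

{A, B}, {G}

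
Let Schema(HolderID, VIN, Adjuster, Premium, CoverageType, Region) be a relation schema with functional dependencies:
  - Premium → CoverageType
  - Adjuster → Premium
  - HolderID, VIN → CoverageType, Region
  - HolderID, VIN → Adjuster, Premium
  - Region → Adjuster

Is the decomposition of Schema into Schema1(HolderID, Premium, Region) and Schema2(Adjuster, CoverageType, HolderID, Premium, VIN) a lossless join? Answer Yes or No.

No

Schema1 ∩ Schema2 = {HolderID, Premium}; its closure under F is {CoverageType, HolderID, Premium}.
Schema1 ⊄ {CoverageType, HolderID, Premium} and Schema2 ⊄ {CoverageType, HolderID, Premium}, so the split is lossy.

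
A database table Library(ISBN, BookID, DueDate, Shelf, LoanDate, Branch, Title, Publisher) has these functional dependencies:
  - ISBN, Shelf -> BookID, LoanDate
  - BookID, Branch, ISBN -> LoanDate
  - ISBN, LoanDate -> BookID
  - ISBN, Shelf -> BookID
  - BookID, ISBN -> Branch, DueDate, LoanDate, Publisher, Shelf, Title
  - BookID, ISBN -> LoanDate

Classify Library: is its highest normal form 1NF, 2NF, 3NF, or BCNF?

Candidate keys: {BookID, ISBN}, {ISBN, LoanDate}, {ISBN, Shelf}. Prime attributes: {BookID, ISBN, LoanDate, Shelf}.
Every FD has a superkey on the left, so the relation is in BCNF.

BCNF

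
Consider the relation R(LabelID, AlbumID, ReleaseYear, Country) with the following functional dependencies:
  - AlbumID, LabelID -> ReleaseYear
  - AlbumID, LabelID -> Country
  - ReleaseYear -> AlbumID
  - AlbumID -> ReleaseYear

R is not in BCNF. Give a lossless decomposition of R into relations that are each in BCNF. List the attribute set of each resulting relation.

{AlbumID, ReleaseYear}; {Country, LabelID, ReleaseYear}

Candidate keys of the original relation: {AlbumID, LabelID}, {LabelID, ReleaseYear}.
Within {AlbumID, Country, LabelID, ReleaseYear}: {ReleaseYear}⁺ ∩ {AlbumID, Country, LabelID, ReleaseYear} = {AlbumID, ReleaseYear}, not the whole set, so ReleaseYear -> AlbumID violates BCNF; decompose into {AlbumID, ReleaseYear} and {Country, LabelID, ReleaseYear}.
{AlbumID, ReleaseYear}: every determinant is a superkey — BCNF.
{Country, LabelID, ReleaseYear}: every determinant is a superkey — BCNF.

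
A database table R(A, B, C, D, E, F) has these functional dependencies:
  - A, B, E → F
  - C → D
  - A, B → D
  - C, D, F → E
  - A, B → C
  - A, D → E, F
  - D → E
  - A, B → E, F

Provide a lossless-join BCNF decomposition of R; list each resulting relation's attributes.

{A, B, C}; {A, C, F}; {C, D}; {D, E}

Candidate key of the original relation: {A, B}.
{A, B, C, D, E, F}: {C} determines {C, D, E} here but is not a superkey — split on C → D, E, giving {C, D, E} and {A, B, C, F}.
{C, D, E}: {D} determines {D, E} here but is not a superkey — split on D → E, giving {D, E} and {C, D}.
{D, E} is in BCNF.
{C, D} is in BCNF.
{A, B, C, F}: {A, C} determines {A, C, F} here but is not a superkey — split on A, C → F, giving {A, C, F} and {A, B, C}.
{A, C, F} is in BCNF.
{A, B, C} is in BCNF.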